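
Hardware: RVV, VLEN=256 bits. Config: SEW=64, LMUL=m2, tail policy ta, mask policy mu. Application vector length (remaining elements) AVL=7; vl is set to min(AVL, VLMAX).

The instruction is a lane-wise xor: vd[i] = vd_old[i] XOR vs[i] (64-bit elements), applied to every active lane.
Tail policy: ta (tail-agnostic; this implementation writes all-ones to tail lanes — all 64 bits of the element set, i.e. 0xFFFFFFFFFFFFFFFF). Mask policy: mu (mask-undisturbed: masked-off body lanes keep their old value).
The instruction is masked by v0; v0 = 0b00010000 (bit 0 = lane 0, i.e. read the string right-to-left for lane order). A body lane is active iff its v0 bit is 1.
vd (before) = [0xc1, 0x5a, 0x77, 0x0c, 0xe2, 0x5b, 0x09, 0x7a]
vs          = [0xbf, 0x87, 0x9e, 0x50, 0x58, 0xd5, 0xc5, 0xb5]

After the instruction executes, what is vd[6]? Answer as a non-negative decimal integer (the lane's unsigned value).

VLMAX = (256 × 2) / 64 = 8 lanes
vl ← min(7, 8) = 7
  i=0: mask-off/keep → 193
  i=1: mask-off/keep → 90
  i=2: mask-off/keep → 119
  i=3: mask-off/keep → 12
  i=4: xor(0xe2,0x58) → 186
  i=5: mask-off/keep → 91
  i=6: mask-off/keep → 9
  i=7: tail/ones → 18446744073709551615

vd[6] = 9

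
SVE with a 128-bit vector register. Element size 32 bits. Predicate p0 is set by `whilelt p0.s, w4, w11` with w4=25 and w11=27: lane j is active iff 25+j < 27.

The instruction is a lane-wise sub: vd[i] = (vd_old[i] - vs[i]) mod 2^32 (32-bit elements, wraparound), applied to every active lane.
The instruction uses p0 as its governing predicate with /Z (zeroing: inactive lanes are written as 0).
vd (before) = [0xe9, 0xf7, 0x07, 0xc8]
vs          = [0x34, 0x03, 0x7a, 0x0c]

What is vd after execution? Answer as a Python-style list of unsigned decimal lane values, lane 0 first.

lane count: 128 div 32 = 4
active while 25+j < 27, i.e. j ∈ [0,2) capped at 4 ⇒ 2
vd[0] sub(0xe9,0x34) -> 0xb5
vd[1] sub(0xf7,0x03) -> 0xf4
vd[2] tail/zero -> 0x00
vd[3] tail/zero -> 0x00

vd = [181, 244, 0, 0]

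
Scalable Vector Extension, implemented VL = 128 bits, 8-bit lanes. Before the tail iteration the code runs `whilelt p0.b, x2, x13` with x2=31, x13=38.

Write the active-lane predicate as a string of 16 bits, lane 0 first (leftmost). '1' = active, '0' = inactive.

predicate = 1111111000000000

lane count: 128 div 8 = 16
p0[j] = (31+j < 38); true for j=0..6 → 7 lanes set
bits (lane 0 leftmost): 1111111000000000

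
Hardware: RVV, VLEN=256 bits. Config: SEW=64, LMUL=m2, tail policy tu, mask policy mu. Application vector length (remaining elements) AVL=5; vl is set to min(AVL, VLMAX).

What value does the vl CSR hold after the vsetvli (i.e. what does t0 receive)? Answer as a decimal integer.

vl = 5

VLMAX = (256 × 2) / 64 = 8 lanes
vl ← min(5, 8) = 5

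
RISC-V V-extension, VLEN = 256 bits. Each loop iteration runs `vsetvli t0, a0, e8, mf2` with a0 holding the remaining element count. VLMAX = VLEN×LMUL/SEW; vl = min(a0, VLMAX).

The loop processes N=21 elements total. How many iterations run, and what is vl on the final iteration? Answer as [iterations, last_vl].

[iterations, last_vl] = [2, 5]

VLMAX = (256 × 1/2) / 8 = 16 lanes
N=21: ⌈21/16⌉ = 2 iters; last vl = 21 − 1×16 = 5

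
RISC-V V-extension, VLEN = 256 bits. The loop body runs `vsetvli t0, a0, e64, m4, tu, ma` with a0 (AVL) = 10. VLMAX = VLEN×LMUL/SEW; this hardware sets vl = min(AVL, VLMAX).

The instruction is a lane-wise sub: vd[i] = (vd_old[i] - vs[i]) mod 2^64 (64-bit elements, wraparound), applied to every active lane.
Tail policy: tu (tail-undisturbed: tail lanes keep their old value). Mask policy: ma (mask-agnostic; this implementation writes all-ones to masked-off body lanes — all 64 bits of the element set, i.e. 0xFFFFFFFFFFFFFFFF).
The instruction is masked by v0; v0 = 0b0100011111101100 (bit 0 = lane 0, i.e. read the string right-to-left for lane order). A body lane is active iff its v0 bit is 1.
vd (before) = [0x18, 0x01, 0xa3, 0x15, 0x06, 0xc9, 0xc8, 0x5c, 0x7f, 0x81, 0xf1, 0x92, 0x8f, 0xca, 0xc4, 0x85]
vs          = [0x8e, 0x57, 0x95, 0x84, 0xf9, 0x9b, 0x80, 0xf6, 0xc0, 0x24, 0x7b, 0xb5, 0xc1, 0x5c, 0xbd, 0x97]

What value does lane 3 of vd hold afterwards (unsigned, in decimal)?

VLMAX = (256 × 4) / 64 = 16 lanes
vl = min(AVL, VLMAX) = min(10, 16) = 10
[0] mask-off/ones = 0xffffffffffffffff
[1] mask-off/ones = 0xffffffffffffffff
[2] sub(0xa3,0x95) = 0x0e
[3] sub(0x15,0x84) = 0xffffffffffffff91
[4] mask-off/ones = 0xffffffffffffffff
[5] sub(0xc9,0x9b) = 0x2e
[6] sub(0xc8,0x80) = 0x48
[7] sub(0x5c,0xf6) = 0xffffffffffffff66
[8] sub(0x7f,0xc0) = 0xffffffffffffffbf
[9] sub(0x81,0x24) = 0x5d
[10] tail/keep = 0xf1
[11] tail/keep = 0x92
[12] tail/keep = 0x8f
[13] tail/keep = 0xca
[14] tail/keep = 0xc4
[15] tail/keep = 0x85

vd[3] = 18446744073709551505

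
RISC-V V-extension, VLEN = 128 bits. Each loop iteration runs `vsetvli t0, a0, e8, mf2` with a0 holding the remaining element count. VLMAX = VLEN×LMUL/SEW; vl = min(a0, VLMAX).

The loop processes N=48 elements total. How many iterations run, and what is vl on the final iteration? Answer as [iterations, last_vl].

lanes per group: 128·1/2/8 = 8
48 elements at 8/iter → 6 passes, remainder 8 on the last

[iterations, last_vl] = [6, 8]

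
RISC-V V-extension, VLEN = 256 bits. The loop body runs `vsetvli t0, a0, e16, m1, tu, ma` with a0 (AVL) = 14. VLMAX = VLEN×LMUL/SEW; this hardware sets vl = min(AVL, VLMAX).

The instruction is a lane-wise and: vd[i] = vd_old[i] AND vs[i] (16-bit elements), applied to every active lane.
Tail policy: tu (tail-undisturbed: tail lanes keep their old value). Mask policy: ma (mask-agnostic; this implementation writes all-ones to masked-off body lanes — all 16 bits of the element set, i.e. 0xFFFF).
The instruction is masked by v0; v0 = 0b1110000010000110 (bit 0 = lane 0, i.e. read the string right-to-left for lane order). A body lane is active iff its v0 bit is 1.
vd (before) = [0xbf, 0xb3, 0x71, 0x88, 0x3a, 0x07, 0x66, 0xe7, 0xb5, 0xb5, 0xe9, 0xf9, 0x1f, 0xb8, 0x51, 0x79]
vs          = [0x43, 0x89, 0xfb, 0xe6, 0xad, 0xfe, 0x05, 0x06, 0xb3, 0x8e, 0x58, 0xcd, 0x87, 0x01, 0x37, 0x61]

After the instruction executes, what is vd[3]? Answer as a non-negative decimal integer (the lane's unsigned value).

lanes per group: 256·1/16 = 16
vl ← min(14, 16) = 14
  i=0: mask-off/ones → 65535
  i=1: and(0xb3,0x89) → 129
  i=2: and(0x71,0xfb) → 113
  i=3: mask-off/ones → 65535
  i=4: mask-off/ones → 65535
  i=5: mask-off/ones → 65535
  i=6: mask-off/ones → 65535
  i=7: and(0xe7,0x06) → 6
  i=8: mask-off/ones → 65535
  i=9: mask-off/ones → 65535
  i=10: mask-off/ones → 65535
  i=11: mask-off/ones → 65535
  i=12: mask-off/ones → 65535
  i=13: and(0xb8,0x01) → 0
  i=14: tail/keep → 81
  i=15: tail/keep → 121

vd[3] = 65535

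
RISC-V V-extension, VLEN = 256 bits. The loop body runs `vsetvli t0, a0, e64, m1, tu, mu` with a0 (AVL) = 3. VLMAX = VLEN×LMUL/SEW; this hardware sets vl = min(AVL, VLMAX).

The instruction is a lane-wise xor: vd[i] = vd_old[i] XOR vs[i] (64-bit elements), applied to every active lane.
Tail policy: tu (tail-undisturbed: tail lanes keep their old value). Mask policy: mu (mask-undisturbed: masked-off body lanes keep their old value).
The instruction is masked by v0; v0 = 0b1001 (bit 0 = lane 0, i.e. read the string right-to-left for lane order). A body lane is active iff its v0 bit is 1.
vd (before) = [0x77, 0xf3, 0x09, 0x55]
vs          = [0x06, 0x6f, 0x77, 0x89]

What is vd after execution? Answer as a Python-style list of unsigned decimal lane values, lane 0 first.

lanes per group: 256·1/64 = 4
AVL=3 ≤ VLMAX=4, so vl = 3
[0] xor(0x77,0x06) = 0x71
[1] mask-off/keep = 0xf3
[2] mask-off/keep = 0x09
[3] tail/keep = 0x55

vd = [113, 243, 9, 85]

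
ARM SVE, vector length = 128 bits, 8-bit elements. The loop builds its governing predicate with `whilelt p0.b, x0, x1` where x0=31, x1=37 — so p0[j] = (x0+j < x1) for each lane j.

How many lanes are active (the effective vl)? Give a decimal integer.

vl = 6

register lanes = 128/8 = 16
whilelt: lane j active iff 31+j < 37 → j < 6 → 6 active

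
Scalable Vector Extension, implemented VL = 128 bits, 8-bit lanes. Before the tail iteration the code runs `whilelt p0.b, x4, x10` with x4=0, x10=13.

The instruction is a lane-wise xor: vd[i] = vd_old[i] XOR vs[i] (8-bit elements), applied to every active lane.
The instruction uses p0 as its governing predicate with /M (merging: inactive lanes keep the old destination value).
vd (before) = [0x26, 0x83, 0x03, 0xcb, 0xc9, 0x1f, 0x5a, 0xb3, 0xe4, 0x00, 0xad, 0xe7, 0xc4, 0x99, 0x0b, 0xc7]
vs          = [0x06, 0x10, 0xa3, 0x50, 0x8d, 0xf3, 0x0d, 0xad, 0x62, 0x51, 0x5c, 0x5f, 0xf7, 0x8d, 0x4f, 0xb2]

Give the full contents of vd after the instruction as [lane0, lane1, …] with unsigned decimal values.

vd = [32, 147, 160, 155, 68, 236, 87, 30, 134, 81, 241, 184, 51, 153, 11, 199]

128-bit reg / 8-bit elem → 16 lanes
active while 0+j < 13, i.e. j ∈ [0,13) capped at 16 ⇒ 13
lane  0: xor(0x26,0x06) ⇒ 0x20
lane  1: xor(0x83,0x10) ⇒ 0x93
lane  2: xor(0x03,0xa3) ⇒ 0xa0
lane  3: xor(0xcb,0x50) ⇒ 0x9b
lane  4: xor(0xc9,0x8d) ⇒ 0x44
lane  5: xor(0x1f,0xf3) ⇒ 0xec
lane  6: xor(0x5a,0x0d) ⇒ 0x57
lane  7: xor(0xb3,0xad) ⇒ 0x1e
lane  8: xor(0xe4,0x62) ⇒ 0x86
lane  9: xor(0x00,0x51) ⇒ 0x51
lane 10: xor(0xad,0x5c) ⇒ 0xf1
lane 11: xor(0xe7,0x5f) ⇒ 0xb8
lane 12: xor(0xc4,0xf7) ⇒ 0x33
lane 13: tail/keep ⇒ 0x99
lane 14: tail/keep ⇒ 0x0b
lane 15: tail/keep ⇒ 0xc7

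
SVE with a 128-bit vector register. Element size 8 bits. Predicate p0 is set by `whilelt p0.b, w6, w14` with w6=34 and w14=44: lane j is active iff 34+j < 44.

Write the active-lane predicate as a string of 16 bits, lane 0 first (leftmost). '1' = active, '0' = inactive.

register lanes = 128/8 = 16
whilelt: lane j active iff 34+j < 44 → j < 10 → 10 active
bits (lane 0 leftmost): 1111111111000000

predicate = 1111111111000000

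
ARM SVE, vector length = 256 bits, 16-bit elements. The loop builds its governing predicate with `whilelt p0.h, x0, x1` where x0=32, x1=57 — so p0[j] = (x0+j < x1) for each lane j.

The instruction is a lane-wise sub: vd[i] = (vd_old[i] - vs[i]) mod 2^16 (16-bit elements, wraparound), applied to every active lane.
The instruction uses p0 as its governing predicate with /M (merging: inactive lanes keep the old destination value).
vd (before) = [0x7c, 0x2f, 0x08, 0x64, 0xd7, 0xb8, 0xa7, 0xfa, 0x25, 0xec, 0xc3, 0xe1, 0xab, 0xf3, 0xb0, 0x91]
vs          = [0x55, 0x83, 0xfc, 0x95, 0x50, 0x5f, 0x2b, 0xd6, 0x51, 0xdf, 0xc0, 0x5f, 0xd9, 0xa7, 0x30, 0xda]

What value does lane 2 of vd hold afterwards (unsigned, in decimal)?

256-bit reg / 16-bit elem → 16 lanes
active while 32+j < 57, i.e. j ∈ [0,25) capped at 16 ⇒ 16
vd[0] sub(0x7c,0x55) -> 0x27
vd[1] sub(0x2f,0x83) -> 0xffac
vd[2] sub(0x08,0xfc) -> 0xff0c
vd[3] sub(0x64,0x95) -> 0xffcf
vd[4] sub(0xd7,0x50) -> 0x87
vd[5] sub(0xb8,0x5f) -> 0x59
vd[6] sub(0xa7,0x2b) -> 0x7c
vd[7] sub(0xfa,0xd6) -> 0x24
vd[8] sub(0x25,0x51) -> 0xffd4
vd[9] sub(0xec,0xdf) -> 0x0d
vd[10] sub(0xc3,0xc0) -> 0x03
vd[11] sub(0xe1,0x5f) -> 0x82
vd[12] sub(0xab,0xd9) -> 0xffd2
vd[13] sub(0xf3,0xa7) -> 0x4c
vd[14] sub(0xb0,0x30) -> 0x80
vd[15] sub(0x91,0xda) -> 0xffb7

vd[2] = 65292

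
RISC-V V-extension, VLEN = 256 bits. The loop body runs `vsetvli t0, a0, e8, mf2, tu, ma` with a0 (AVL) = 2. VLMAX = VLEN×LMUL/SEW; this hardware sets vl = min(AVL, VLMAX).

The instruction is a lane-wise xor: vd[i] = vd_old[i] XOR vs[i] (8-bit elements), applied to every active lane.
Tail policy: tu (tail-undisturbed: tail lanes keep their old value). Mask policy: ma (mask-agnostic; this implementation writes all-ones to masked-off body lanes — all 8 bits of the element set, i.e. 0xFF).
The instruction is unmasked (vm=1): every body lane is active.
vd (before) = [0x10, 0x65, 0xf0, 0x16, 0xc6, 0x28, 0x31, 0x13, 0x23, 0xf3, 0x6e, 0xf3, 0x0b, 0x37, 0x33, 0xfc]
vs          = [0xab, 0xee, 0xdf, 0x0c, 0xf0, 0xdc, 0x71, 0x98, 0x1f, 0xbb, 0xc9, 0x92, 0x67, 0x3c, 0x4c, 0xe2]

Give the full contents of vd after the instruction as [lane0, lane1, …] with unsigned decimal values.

VLMAX = (256 × 1/2) / 8 = 16 lanes
vl = min(AVL, VLMAX) = min(2, 16) = 2
vd[0] xor(0x10,0xab) -> 0xbb
vd[1] xor(0x65,0xee) -> 0x8b
vd[2] tail/keep -> 0xf0
vd[3] tail/keep -> 0x16
vd[4] tail/keep -> 0xc6
vd[5] tail/keep -> 0x28
vd[6] tail/keep -> 0x31
vd[7] tail/keep -> 0x13
vd[8] tail/keep -> 0x23
vd[9] tail/keep -> 0xf3
vd[10] tail/keep -> 0x6e
vd[11] tail/keep -> 0xf3
vd[12] tail/keep -> 0x0b
vd[13] tail/keep -> 0x37
vd[14] tail/keep -> 0x33
vd[15] tail/keep -> 0xfc

vd = [187, 139, 240, 22, 198, 40, 49, 19, 35, 243, 110, 243, 11, 55, 51, 252]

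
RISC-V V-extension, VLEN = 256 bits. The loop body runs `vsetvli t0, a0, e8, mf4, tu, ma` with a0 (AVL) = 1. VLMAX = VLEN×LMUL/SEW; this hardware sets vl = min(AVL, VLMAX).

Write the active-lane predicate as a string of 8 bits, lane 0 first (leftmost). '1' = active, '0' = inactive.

predicate = 10000000

VLMAX = (256 × 1/4) / 8 = 8 lanes
vl = min(AVL, VLMAX) = min(1, 8) = 1
bits (lane 0 leftmost): 10000000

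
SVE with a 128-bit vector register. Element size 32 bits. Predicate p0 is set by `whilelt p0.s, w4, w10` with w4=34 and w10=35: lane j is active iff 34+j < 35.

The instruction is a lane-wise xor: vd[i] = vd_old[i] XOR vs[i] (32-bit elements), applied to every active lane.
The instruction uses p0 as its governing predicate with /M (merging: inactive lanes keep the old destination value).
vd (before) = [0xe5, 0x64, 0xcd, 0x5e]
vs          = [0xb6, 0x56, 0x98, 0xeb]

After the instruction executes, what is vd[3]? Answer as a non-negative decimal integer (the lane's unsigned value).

register lanes = 128/32 = 4
whilelt: lane j active iff 34+j < 35 → j < 1 → 1 active
lane  0: xor(0xe5,0xb6) ⇒ 0x53
lane  1: tail/keep ⇒ 0x64
lane  2: tail/keep ⇒ 0xcd
lane  3: tail/keep ⇒ 0x5e

vd[3] = 94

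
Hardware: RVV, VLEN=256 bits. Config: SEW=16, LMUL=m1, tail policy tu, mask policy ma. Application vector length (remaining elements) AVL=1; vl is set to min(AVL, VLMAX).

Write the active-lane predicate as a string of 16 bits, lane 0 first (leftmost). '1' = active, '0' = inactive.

VLMAX = VLEN×LMUL/SEW = 256×1/16 = 16
AVL=1 ≤ VLMAX=16, so vl = 1
bits (lane 0 leftmost): 1000000000000000

predicate = 1000000000000000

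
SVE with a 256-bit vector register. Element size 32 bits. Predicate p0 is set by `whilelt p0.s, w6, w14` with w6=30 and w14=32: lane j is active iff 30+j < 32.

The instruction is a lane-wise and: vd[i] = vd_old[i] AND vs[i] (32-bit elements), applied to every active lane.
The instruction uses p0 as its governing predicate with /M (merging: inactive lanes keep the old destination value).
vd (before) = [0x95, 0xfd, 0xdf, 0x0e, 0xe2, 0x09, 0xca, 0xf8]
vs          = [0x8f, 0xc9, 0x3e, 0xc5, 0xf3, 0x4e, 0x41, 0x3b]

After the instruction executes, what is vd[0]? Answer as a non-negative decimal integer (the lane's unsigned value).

register lanes = 256/32 = 8
active while 30+j < 32, i.e. j ∈ [0,2) capped at 8 ⇒ 2
lane  0: and(0x95,0x8f) ⇒ 0x85
lane  1: and(0xfd,0xc9) ⇒ 0xc9
lane  2: tail/keep ⇒ 0xdf
lane  3: tail/keep ⇒ 0x0e
lane  4: tail/keep ⇒ 0xe2
lane  5: tail/keep ⇒ 0x09
lane  6: tail/keep ⇒ 0xca
lane  7: tail/keep ⇒ 0xf8

vd[0] = 133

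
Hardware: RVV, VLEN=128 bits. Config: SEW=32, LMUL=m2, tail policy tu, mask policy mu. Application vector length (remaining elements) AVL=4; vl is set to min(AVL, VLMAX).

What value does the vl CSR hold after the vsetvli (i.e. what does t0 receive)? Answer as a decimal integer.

VLMAX = VLEN×LMUL/SEW = 128×2/32 = 8
vl ← min(4, 8) = 4

vl = 4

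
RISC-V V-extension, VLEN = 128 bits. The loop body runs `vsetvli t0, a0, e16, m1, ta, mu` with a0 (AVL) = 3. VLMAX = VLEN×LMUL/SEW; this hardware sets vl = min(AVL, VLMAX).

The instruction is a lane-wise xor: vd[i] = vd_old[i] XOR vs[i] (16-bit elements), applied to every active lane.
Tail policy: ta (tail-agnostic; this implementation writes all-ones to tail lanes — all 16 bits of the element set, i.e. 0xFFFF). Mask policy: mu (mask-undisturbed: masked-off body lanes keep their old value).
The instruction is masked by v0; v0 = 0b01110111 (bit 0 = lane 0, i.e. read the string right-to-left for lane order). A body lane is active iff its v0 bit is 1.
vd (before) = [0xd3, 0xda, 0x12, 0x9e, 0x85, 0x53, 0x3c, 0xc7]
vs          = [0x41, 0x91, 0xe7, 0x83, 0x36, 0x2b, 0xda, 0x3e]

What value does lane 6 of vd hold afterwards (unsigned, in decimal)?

vd[6] = 65535

lanes per group: 128·1/16 = 8
vl ← min(3, 8) = 3
  i=0: xor(0xd3,0x41) → 146
  i=1: xor(0xda,0x91) → 75
  i=2: xor(0x12,0xe7) → 245
  i=3: tail/ones → 65535
  i=4: tail/ones → 65535
  i=5: tail/ones → 65535
  i=6: tail/ones → 65535
  i=7: tail/ones → 65535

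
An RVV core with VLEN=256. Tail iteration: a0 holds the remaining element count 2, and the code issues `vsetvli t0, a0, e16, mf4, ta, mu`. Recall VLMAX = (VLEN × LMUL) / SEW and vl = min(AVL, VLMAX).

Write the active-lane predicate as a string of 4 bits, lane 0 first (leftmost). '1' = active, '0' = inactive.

VLMAX = VLEN×LMUL/SEW = 256×1/4/16 = 4
vl = min(AVL, VLMAX) = min(2, 4) = 2
bits (lane 0 leftmost): 1100

predicate = 1100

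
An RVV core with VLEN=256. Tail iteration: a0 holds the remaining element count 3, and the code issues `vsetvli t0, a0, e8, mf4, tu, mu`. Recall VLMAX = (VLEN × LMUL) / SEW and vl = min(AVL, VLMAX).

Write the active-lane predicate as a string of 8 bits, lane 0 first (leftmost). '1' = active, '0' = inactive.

predicate = 11100000

VLMAX = (256 × 1/4) / 8 = 8 lanes
vl ← min(3, 8) = 3
bits (lane 0 leftmost): 11100000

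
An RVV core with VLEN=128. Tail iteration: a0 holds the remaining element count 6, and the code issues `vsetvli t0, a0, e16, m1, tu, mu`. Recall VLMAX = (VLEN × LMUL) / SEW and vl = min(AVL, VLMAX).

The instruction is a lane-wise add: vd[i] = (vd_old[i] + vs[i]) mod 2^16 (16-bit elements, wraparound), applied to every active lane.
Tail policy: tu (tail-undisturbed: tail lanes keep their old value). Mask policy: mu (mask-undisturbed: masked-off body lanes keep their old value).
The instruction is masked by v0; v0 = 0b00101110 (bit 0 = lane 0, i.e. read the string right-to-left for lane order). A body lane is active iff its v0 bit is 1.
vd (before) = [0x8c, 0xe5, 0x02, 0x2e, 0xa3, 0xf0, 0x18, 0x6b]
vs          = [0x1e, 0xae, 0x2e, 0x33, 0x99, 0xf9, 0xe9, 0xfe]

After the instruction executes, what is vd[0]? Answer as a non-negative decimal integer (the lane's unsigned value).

VLMAX = (128 × 1) / 16 = 8 lanes
vl = min(AVL, VLMAX) = min(6, 8) = 6
vd[0] mask-off/keep -> 0x8c
vd[1] add(0xe5,0xae) -> 0x193
vd[2] add(0x02,0x2e) -> 0x30
vd[3] add(0x2e,0x33) -> 0x61
vd[4] mask-off/keep -> 0xa3
vd[5] add(0xf0,0xf9) -> 0x1e9
vd[6] tail/keep -> 0x18
vd[7] tail/keep -> 0x6b

vd[0] = 140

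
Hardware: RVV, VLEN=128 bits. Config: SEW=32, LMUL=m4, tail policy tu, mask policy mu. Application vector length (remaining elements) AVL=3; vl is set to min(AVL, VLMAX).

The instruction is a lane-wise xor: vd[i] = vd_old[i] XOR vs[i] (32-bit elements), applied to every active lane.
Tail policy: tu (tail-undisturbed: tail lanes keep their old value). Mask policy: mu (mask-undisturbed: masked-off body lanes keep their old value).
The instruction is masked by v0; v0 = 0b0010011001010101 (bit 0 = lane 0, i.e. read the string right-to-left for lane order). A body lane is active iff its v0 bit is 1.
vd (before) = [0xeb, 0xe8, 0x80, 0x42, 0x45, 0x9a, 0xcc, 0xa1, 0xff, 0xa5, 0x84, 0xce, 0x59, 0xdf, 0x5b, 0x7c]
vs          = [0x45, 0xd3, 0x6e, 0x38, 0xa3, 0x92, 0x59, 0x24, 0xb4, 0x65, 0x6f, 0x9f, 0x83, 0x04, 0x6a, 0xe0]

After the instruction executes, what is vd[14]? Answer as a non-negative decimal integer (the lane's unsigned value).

lanes per group: 128·4/32 = 16
AVL=3 ≤ VLMAX=16, so vl = 3
lane  0: xor(0xeb,0x45) ⇒ 0xae
lane  1: mask-off/keep ⇒ 0xe8
lane  2: xor(0x80,0x6e) ⇒ 0xee
lane  3: tail/keep ⇒ 0x42
lane  4: tail/keep ⇒ 0x45
lane  5: tail/keep ⇒ 0x9a
lane  6: tail/keep ⇒ 0xcc
lane  7: tail/keep ⇒ 0xa1
lane  8: tail/keep ⇒ 0xff
lane  9: tail/keep ⇒ 0xa5
lane 10: tail/keep ⇒ 0x84
lane 11: tail/keep ⇒ 0xce
lane 12: tail/keep ⇒ 0x59
lane 13: tail/keep ⇒ 0xdf
lane 14: tail/keep ⇒ 0x5b
lane 15: tail/keep ⇒ 0x7c

vd[14] = 91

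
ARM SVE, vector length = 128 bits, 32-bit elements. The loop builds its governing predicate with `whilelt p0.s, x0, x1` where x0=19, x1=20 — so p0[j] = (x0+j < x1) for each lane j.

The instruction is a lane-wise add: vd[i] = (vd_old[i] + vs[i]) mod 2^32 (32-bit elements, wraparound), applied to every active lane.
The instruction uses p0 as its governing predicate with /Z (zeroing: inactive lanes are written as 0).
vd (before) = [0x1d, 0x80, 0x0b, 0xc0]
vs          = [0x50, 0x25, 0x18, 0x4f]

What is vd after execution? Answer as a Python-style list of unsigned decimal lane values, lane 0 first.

vd = [109, 0, 0, 0]

lane count: 128 div 32 = 4
p0[j] = (19+j < 20); true for j=0..0 → 1 lanes set
vd[0] add(0x1d,0x50) -> 0x6d
vd[1] tail/zero -> 0x00
vd[2] tail/zero -> 0x00
vd[3] tail/zero -> 0x00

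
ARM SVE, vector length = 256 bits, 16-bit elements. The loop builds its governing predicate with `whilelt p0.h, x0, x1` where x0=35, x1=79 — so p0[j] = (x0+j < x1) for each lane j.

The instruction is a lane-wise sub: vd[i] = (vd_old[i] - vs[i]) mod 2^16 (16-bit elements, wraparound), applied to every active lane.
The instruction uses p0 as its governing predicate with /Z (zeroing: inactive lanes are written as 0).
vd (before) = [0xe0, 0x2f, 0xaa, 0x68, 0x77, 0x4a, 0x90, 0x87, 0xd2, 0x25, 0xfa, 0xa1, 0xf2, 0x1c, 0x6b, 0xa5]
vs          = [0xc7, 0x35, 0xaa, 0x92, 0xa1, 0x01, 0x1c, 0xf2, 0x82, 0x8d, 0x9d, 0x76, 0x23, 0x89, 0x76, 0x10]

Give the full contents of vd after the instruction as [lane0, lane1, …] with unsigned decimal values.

vd = [25, 65530, 0, 65494, 65494, 73, 116, 65429, 80, 65432, 93, 43, 207, 65427, 65525, 149]

register lanes = 256/16 = 16
p0[j] = (35+j < 79); true for j=0..15 → 16 lanes set
lane  0: sub(0xe0,0xc7) ⇒ 0x19
lane  1: sub(0x2f,0x35) ⇒ 0xfffa
lane  2: sub(0xaa,0xaa) ⇒ 0x00
lane  3: sub(0x68,0x92) ⇒ 0xffd6
lane  4: sub(0x77,0xa1) ⇒ 0xffd6
lane  5: sub(0x4a,0x01) ⇒ 0x49
lane  6: sub(0x90,0x1c) ⇒ 0x74
lane  7: sub(0x87,0xf2) ⇒ 0xff95
lane  8: sub(0xd2,0x82) ⇒ 0x50
lane  9: sub(0x25,0x8d) ⇒ 0xff98
lane 10: sub(0xfa,0x9d) ⇒ 0x5d
lane 11: sub(0xa1,0x76) ⇒ 0x2b
lane 12: sub(0xf2,0x23) ⇒ 0xcf
lane 13: sub(0x1c,0x89) ⇒ 0xff93
lane 14: sub(0x6b,0x76) ⇒ 0xfff5
lane 15: sub(0xa5,0x10) ⇒ 0x95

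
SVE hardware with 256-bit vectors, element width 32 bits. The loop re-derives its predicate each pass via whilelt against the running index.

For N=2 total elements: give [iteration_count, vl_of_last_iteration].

256-bit reg / 32-bit elem → 8 lanes
N=2: ⌈2/8⌉ = 1 iters; last vl = 2 − 0×8 = 2

[iterations, last_vl] = [1, 2]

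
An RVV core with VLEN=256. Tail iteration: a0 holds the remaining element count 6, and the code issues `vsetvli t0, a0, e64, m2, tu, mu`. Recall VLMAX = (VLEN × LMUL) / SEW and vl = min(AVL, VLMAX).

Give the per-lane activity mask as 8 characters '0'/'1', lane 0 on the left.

predicate = 11111100

VLMAX = VLEN×LMUL/SEW = 256×2/64 = 8
AVL=6 ≤ VLMAX=8, so vl = 6
bits (lane 0 leftmost): 11111100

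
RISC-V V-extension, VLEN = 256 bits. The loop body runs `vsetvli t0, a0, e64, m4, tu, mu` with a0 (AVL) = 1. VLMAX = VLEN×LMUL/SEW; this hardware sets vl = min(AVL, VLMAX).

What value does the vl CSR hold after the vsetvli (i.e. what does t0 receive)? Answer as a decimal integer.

lanes per group: 256·4/64 = 16
vl = min(AVL, VLMAX) = min(1, 16) = 1

vl = 1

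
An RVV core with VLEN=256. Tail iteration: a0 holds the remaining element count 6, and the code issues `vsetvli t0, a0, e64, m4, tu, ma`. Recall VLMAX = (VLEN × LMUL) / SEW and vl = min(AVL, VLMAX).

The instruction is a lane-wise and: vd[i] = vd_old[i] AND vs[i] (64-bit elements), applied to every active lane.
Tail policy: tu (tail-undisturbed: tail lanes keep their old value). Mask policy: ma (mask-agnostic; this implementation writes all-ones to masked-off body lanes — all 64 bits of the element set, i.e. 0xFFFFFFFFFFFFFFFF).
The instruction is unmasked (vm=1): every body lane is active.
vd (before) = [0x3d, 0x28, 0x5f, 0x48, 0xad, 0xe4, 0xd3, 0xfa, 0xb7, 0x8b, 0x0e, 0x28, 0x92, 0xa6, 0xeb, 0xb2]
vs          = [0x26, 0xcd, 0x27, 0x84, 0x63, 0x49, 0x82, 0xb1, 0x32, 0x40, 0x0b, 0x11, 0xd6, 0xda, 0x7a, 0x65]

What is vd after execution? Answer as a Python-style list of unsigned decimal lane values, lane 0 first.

vd = [36, 8, 7, 0, 33, 64, 211, 250, 183, 139, 14, 40, 146, 166, 235, 178]

lanes per group: 256·4/64 = 16
vl = min(AVL, VLMAX) = min(6, 16) = 6
  i=0: and(0x3d,0x26) → 36
  i=1: and(0x28,0xcd) → 8
  i=2: and(0x5f,0x27) → 7
  i=3: and(0x48,0x84) → 0
  i=4: and(0xad,0x63) → 33
  i=5: and(0xe4,0x49) → 64
  i=6: tail/keep → 211
  i=7: tail/keep → 250
  i=8: tail/keep → 183
  i=9: tail/keep → 139
  i=10: tail/keep → 14
  i=11: tail/keep → 40
  i=12: tail/keep → 146
  i=13: tail/keep → 166
  i=14: tail/keep → 235
  i=15: tail/keep → 178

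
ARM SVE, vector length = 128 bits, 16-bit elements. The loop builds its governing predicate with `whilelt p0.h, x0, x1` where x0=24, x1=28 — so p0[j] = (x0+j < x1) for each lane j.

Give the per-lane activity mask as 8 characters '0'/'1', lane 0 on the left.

128-bit reg / 16-bit elem → 8 lanes
whilelt: lane j active iff 24+j < 28 → j < 4 → 4 active
bits (lane 0 leftmost): 11110000

predicate = 11110000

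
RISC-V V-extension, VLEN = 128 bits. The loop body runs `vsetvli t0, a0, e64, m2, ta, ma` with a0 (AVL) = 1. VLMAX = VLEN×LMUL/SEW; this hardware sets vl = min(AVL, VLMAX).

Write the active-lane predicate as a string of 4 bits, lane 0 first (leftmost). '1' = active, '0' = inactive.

predicate = 1000

VLMAX = VLEN×LMUL/SEW = 128×2/64 = 4
vl = min(AVL, VLMAX) = min(1, 4) = 1
bits (lane 0 leftmost): 1000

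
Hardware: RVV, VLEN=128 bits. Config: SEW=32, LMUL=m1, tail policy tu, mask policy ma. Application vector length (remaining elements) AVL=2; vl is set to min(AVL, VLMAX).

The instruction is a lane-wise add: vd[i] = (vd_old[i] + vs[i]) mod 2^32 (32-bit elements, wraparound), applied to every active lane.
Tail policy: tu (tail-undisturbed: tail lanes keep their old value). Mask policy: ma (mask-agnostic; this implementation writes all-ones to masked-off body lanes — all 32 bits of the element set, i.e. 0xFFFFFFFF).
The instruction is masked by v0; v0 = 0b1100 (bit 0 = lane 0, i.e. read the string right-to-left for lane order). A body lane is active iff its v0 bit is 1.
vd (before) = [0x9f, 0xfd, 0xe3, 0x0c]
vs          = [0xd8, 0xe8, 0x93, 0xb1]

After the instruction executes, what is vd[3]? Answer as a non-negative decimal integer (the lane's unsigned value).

lanes per group: 128·1/32 = 4
vl ← min(2, 4) = 2
lane  0: mask-off/ones ⇒ 0xffffffff
lane  1: mask-off/ones ⇒ 0xffffffff
lane  2: tail/keep ⇒ 0xe3
lane  3: tail/keep ⇒ 0x0c

vd[3] = 12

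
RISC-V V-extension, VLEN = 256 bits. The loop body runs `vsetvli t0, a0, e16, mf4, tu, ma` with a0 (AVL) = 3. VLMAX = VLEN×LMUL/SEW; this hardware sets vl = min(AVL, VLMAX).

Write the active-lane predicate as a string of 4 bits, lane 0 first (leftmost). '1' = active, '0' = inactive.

VLMAX = VLEN×LMUL/SEW = 256×1/4/16 = 4
vl ← min(3, 4) = 3
bits (lane 0 leftmost): 1110

predicate = 1110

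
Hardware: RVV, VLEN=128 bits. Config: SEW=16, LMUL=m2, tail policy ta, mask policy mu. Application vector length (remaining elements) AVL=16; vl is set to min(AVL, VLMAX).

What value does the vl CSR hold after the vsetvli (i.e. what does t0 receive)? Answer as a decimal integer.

VLMAX = (128 × 2) / 16 = 16 lanes
AVL=16 ≤ VLMAX=16, so vl = 16

vl = 16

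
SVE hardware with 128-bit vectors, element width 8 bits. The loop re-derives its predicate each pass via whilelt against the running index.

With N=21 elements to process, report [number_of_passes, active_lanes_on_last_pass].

128-bit reg / 8-bit elem → 16 lanes
21 elements at 16/iter → 2 passes, remainder 5 on the last

[iterations, last_vl] = [2, 5]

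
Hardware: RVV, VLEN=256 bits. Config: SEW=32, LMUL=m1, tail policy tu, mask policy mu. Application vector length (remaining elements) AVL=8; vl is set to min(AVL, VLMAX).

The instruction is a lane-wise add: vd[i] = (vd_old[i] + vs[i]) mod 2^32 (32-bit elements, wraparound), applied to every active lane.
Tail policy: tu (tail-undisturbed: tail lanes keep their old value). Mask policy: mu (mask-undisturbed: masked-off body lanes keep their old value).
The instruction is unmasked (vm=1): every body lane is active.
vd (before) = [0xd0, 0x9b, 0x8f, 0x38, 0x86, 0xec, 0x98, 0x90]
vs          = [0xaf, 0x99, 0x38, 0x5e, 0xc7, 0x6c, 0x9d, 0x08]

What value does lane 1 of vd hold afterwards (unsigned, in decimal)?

vd[1] = 308

VLMAX = (256 × 1) / 32 = 8 lanes
AVL=8 ≤ VLMAX=8, so vl = 8
lane  0: add(0xd0,0xaf) ⇒ 0x17f
lane  1: add(0x9b,0x99) ⇒ 0x134
lane  2: add(0x8f,0x38) ⇒ 0xc7
lane  3: add(0x38,0x5e) ⇒ 0x96
lane  4: add(0x86,0xc7) ⇒ 0x14d
lane  5: add(0xec,0x6c) ⇒ 0x158
lane  6: add(0x98,0x9d) ⇒ 0x135
lane  7: add(0x90,0x08) ⇒ 0x98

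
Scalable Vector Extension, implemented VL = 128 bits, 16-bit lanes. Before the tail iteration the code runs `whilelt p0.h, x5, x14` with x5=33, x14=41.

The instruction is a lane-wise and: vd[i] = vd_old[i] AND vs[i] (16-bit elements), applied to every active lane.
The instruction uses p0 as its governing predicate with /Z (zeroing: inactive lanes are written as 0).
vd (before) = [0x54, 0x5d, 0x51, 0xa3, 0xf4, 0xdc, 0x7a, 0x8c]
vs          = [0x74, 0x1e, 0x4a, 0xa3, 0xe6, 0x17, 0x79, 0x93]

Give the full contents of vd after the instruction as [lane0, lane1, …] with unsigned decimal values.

lane count: 128 div 16 = 8
active while 33+j < 41, i.e. j ∈ [0,8) capped at 8 ⇒ 8
  i=0: and(0x54,0x74) → 84
  i=1: and(0x5d,0x1e) → 28
  i=2: and(0x51,0x4a) → 64
  i=3: and(0xa3,0xa3) → 163
  i=4: and(0xf4,0xe6) → 228
  i=5: and(0xdc,0x17) → 20
  i=6: and(0x7a,0x79) → 120
  i=7: and(0x8c,0x93) → 128

vd = [84, 28, 64, 163, 228, 20, 120, 128]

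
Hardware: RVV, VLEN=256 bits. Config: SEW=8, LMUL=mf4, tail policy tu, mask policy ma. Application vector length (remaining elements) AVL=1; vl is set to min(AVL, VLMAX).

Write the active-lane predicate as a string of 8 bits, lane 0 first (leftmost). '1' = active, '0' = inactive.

VLMAX = VLEN×LMUL/SEW = 256×1/4/8 = 8
AVL=1 ≤ VLMAX=8, so vl = 1
bits (lane 0 leftmost): 10000000

predicate = 10000000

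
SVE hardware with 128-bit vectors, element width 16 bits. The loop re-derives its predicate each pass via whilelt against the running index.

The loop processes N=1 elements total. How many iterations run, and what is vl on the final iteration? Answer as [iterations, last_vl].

[iterations, last_vl] = [1, 1]

128-bit reg / 16-bit elem → 8 lanes
1 elements at 8/iter → 1 passes, remainder 1 on the last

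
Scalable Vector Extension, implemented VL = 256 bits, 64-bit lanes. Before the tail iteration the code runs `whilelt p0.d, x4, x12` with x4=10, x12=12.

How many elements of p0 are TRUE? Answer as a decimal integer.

vl = 2

register lanes = 256/64 = 4
p0[j] = (10+j < 12); true for j=0..1 → 2 lanes set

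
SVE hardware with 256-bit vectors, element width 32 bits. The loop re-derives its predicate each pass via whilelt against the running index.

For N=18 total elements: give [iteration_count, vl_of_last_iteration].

lane count: 256 div 32 = 8
18 elements at 8/iter → 3 passes, remainder 2 on the last

[iterations, last_vl] = [3, 2]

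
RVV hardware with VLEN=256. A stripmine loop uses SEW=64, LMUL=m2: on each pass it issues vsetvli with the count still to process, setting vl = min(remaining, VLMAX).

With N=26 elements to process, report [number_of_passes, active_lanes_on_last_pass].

VLMAX = VLEN×LMUL/SEW = 256×2/64 = 8
N=26: ⌈26/8⌉ = 4 iters; last vl = 26 − 3×8 = 2

[iterations, last_vl] = [4, 2]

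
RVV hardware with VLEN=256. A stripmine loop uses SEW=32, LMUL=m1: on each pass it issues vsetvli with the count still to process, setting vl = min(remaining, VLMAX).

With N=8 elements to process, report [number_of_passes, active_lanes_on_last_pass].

VLMAX = (256 × 1) / 32 = 8 lanes
8 elements at 8/iter → 1 passes, remainder 8 on the last

[iterations, last_vl] = [1, 8]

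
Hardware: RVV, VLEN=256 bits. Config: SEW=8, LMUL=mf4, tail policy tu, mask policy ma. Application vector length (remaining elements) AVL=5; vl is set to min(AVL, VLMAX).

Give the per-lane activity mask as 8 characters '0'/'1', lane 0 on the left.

predicate = 11111000

VLMAX = VLEN×LMUL/SEW = 256×1/4/8 = 8
vl ← min(5, 8) = 5
bits (lane 0 leftmost): 11111000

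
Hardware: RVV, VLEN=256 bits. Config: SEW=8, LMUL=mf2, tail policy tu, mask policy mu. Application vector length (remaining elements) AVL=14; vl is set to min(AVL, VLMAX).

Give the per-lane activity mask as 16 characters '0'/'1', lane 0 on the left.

predicate = 1111111111111100

VLMAX = VLEN×LMUL/SEW = 256×1/2/8 = 16
AVL=14 ≤ VLMAX=16, so vl = 14
bits (lane 0 leftmost): 1111111111111100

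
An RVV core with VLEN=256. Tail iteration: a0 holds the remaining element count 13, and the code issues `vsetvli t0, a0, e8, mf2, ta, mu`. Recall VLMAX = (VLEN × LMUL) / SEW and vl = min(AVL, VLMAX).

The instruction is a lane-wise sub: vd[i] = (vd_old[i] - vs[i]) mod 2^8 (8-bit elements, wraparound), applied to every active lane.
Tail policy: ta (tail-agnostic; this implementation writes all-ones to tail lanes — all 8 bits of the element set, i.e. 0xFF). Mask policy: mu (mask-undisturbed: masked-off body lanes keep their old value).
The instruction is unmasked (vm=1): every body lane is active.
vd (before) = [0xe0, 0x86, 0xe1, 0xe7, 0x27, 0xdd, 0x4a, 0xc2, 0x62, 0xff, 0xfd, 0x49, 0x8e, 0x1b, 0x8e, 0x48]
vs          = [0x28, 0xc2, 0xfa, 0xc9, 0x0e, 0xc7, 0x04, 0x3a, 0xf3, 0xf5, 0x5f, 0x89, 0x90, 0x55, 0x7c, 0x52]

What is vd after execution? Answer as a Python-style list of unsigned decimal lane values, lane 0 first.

VLMAX = (256 × 1/2) / 8 = 16 lanes
AVL=13 ≤ VLMAX=16, so vl = 13
lane  0: sub(0xe0,0x28) ⇒ 0xb8
lane  1: sub(0x86,0xc2) ⇒ 0xc4
lane  2: sub(0xe1,0xfa) ⇒ 0xe7
lane  3: sub(0xe7,0xc9) ⇒ 0x1e
lane  4: sub(0x27,0x0e) ⇒ 0x19
lane  5: sub(0xdd,0xc7) ⇒ 0x16
lane  6: sub(0x4a,0x04) ⇒ 0x46
lane  7: sub(0xc2,0x3a) ⇒ 0x88
lane  8: sub(0x62,0xf3) ⇒ 0x6f
lane  9: sub(0xff,0xf5) ⇒ 0x0a
lane 10: sub(0xfd,0x5f) ⇒ 0x9e
lane 11: sub(0x49,0x89) ⇒ 0xc0
lane 12: sub(0x8e,0x90) ⇒ 0xfe
lane 13: tail/ones ⇒ 0xff
lane 14: tail/ones ⇒ 0xff
lane 15: tail/ones ⇒ 0xff

vd = [184, 196, 231, 30, 25, 22, 70, 136, 111, 10, 158, 192, 254, 255, 255, 255]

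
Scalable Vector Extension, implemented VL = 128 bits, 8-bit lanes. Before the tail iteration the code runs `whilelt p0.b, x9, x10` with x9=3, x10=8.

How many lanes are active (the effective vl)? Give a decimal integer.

vl = 5

register lanes = 128/8 = 16
whilelt: lane j active iff 3+j < 8 → j < 5 → 5 active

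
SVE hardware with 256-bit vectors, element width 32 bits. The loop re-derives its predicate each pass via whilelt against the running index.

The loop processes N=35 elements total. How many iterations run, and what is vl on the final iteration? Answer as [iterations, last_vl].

256-bit reg / 32-bit elem → 8 lanes
35 elements at 8/iter → 5 passes, remainder 3 on the last

[iterations, last_vl] = [5, 3]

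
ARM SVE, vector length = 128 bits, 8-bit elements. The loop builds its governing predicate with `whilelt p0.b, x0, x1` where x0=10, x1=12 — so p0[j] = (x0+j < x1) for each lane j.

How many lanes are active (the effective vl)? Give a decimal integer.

vl = 2

lane count: 128 div 8 = 16
whilelt: lane j active iff 10+j < 12 → j < 2 → 2 active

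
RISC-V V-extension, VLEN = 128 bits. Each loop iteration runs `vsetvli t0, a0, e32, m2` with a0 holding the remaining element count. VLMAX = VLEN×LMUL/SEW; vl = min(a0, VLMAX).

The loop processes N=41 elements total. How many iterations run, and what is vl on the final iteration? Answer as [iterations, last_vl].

[iterations, last_vl] = [6, 1]

VLMAX = (128 × 2) / 32 = 8 lanes
N=41: ⌈41/8⌉ = 6 iters; last vl = 41 − 5×8 = 1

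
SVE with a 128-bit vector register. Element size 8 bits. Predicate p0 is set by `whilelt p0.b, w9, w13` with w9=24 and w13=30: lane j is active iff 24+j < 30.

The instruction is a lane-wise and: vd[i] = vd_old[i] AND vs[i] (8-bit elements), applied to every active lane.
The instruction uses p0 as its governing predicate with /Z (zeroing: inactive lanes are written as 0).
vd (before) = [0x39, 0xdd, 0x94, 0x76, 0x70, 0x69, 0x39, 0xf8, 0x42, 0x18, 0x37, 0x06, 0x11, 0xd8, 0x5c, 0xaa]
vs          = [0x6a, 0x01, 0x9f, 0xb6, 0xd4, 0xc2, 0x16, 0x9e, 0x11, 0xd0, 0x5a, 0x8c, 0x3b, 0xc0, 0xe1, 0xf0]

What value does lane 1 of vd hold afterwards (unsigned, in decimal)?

register lanes = 128/8 = 16
active while 24+j < 30, i.e. j ∈ [0,6) capped at 16 ⇒ 6
lane  0: and(0x39,0x6a) ⇒ 0x28
lane  1: and(0xdd,0x01) ⇒ 0x01
lane  2: and(0x94,0x9f) ⇒ 0x94
lane  3: and(0x76,0xb6) ⇒ 0x36
lane  4: and(0x70,0xd4) ⇒ 0x50
lane  5: and(0x69,0xc2) ⇒ 0x40
lane  6: tail/zero ⇒ 0x00
lane  7: tail/zero ⇒ 0x00
lane  8: tail/zero ⇒ 0x00
lane  9: tail/zero ⇒ 0x00
lane 10: tail/zero ⇒ 0x00
lane 11: tail/zero ⇒ 0x00
lane 12: tail/zero ⇒ 0x00
lane 13: tail/zero ⇒ 0x00
lane 14: tail/zero ⇒ 0x00
lane 15: tail/zero ⇒ 0x00

vd[1] = 1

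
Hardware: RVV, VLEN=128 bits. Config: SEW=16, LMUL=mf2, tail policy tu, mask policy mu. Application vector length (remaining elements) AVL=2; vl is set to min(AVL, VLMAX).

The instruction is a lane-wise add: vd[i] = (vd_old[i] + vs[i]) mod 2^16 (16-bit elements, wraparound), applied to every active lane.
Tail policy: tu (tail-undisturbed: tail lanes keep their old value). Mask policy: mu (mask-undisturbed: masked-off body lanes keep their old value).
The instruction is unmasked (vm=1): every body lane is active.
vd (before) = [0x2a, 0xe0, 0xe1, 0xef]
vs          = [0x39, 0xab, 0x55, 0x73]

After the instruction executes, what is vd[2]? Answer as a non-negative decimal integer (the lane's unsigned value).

vd[2] = 225

VLMAX = VLEN×LMUL/SEW = 128×1/2/16 = 4
vl = min(AVL, VLMAX) = min(2, 4) = 2
vd[0] add(0x2a,0x39) -> 0x63
vd[1] add(0xe0,0xab) -> 0x18b
vd[2] tail/keep -> 0xe1
vd[3] tail/keep -> 0xef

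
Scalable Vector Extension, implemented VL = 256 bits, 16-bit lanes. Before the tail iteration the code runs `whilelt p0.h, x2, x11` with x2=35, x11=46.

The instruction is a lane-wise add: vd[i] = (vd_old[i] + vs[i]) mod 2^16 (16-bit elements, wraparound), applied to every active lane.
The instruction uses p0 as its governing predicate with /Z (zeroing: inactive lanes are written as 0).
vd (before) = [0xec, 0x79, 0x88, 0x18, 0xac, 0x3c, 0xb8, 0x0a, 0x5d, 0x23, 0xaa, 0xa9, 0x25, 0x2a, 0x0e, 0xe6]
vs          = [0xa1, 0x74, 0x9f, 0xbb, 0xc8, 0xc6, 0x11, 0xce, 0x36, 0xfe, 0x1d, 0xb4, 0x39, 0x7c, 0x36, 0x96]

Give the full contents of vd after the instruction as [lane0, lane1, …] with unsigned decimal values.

lane count: 256 div 16 = 16
p0[j] = (35+j < 46); true for j=0..10 → 11 lanes set
[0] add(0xec,0xa1) = 0x18d
[1] add(0x79,0x74) = 0xed
[2] add(0x88,0x9f) = 0x127
[3] add(0x18,0xbb) = 0xd3
[4] add(0xac,0xc8) = 0x174
[5] add(0x3c,0xc6) = 0x102
[6] add(0xb8,0x11) = 0xc9
[7] add(0x0a,0xce) = 0xd8
[8] add(0x5d,0x36) = 0x93
[9] add(0x23,0xfe) = 0x121
[10] add(0xaa,0x1d) = 0xc7
[11] tail/zero = 0x00
[12] tail/zero = 0x00
[13] tail/zero = 0x00
[14] tail/zero = 0x00
[15] tail/zero = 0x00

vd = [397, 237, 295, 211, 372, 258, 201, 216, 147, 289, 199, 0, 0, 0, 0, 0]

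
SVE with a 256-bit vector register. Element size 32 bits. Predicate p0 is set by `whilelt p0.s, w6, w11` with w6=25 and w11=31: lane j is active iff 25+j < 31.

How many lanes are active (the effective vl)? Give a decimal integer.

vl = 6

256-bit reg / 32-bit elem → 8 lanes
p0[j] = (25+j < 31); true for j=0..5 → 6 lanes set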